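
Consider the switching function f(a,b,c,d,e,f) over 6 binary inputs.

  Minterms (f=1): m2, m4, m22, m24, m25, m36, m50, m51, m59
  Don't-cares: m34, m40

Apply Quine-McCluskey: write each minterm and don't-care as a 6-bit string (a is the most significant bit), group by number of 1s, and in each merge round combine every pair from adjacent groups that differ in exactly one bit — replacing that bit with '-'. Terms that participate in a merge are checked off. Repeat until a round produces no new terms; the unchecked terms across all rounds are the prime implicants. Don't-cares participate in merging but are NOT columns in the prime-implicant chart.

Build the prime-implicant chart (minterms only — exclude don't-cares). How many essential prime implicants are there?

Round 0: 000010✓ 000100✓ 010110 011000✓ 011001✓ 100010✓ 100100✓ 101000 110010✓ 110011✓ 111011✓
Round 1: -00010 -00100 01100- 1-0010 11-011 11001-
PIs = {-00010, -00100, 010110, 01100-, 1-0010, 101000, 11-011, 11001-}
Coverage chart:
  m2: -00010 ←essential
  m4: -00100 ←essential
  m22: 010110 ←essential
  m24: 01100- ←essential
  m25: 01100- ←essential
  m36: -00100 ←essential
  m50: 1-0010,11001-
  m51: 11-011,11001-
  m59: 11-011 ←essential
Essential: -00010, -00100, 010110, 01100-, 11-011

5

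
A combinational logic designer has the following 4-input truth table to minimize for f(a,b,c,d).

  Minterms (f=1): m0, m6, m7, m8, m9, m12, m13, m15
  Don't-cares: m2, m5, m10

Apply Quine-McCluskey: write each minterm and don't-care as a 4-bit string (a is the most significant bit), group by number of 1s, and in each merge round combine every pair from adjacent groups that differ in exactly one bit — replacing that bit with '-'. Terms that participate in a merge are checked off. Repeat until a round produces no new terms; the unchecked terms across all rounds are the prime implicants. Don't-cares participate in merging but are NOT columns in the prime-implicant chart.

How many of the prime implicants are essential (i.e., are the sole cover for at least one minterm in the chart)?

3

size-2^0 implicants → 0000(✓)  0010(✓)  0101(✓)  0110(✓)  0111(✓)  1000(✓)  1001(✓)  1010(✓)  1100(✓)  1101(✓)  1111(✓)
size-2^1 implicants → -000(✓)  -010(✓)  -101(✓)  -111(✓)  0-10  00-0(✓)  01-1(✓)  011-  1-00(✓)  1-01(✓)  10-0(✓)  100-(✓)  11-1(✓)  110-(✓)
size-2^2 implicants → -0-0  -1-1  1-0-
Unchecked terms (primes): -0-0, -1-1, 0-10, 011-, 1-0-
Minterm coverage:
  m0 ⊆ -0-0 [E]
  m6 ⊆ 0-10,011-
  m7 ⊆ -1-1,011-
  m8 ⊆ -0-0,1-0-
  m9 ⊆ 1-0- [E]
  m12 ⊆ 1-0- [E]
  m13 ⊆ -1-1,1-0-
  m15 ⊆ -1-1 [E]
E = {-0-0, -1-1, 1-0-}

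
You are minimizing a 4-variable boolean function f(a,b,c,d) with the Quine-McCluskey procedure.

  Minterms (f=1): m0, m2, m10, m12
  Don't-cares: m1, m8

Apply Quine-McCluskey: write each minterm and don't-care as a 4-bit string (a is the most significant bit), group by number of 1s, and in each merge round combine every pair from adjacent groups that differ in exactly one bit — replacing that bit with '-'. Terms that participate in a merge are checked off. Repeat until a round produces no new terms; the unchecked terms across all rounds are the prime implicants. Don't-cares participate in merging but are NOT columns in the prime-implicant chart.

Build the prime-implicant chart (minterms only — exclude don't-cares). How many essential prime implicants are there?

2

Round 0: 0000✓ 0001✓ 0010✓ 1000✓ 1010✓ 1100✓
Round 1: -000✓ -010✓ 00-0✓ 000- 1-00 10-0✓
Round 2: -0-0
PIs = {-0-0, 000-, 1-00}
Coverage chart:
  m0: -0-0,000-
  m2: -0-0 ←essential
  m10: -0-0 ←essential
  m12: 1-00 ←essential
Essential: -0-0, 1-00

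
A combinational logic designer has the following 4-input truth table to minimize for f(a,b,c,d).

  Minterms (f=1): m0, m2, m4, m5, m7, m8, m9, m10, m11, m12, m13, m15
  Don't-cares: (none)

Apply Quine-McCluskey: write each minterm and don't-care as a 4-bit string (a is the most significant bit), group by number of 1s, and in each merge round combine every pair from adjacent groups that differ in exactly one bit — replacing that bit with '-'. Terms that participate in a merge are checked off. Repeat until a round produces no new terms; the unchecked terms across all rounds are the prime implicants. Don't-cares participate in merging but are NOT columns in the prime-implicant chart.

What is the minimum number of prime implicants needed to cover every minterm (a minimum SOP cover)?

4

size-2^0 implicants → 0000(✓)  0010(✓)  0100(✓)  0101(✓)  0111(✓)  1000(✓)  1001(✓)  1010(✓)  1011(✓)  1100(✓)  1101(✓)  1111(✓)
size-2^1 implicants → -000(✓)  -010(✓)  -100(✓)  -101(✓)  -111(✓)  0-00(✓)  00-0(✓)  01-1(✓)  010-(✓)  1-00(✓)  1-01(✓)  1-11(✓)  10-0(✓)  10-1(✓)  100-(✓)  101-(✓)  11-1(✓)  110-(✓)
size-2^2 implicants → --00  -0-0  -1-1  -10-  1--1  1-0-  10--
Unchecked terms (primes): --00, -0-0, -1-1, -10-, 1--1, 1-0-, 10--
Minterm coverage:
  m0 ⊆ --00,-0-0
  m2 ⊆ -0-0 [E]
  m4 ⊆ --00,-10-
  m5 ⊆ -1-1,-10-
  m7 ⊆ -1-1 [E]
  m8 ⊆ --00,-0-0,1-0-,10--
  m9 ⊆ 1--1,1-0-,10--
  m10 ⊆ -0-0,10--
  m11 ⊆ 1--1,10--
  m12 ⊆ --00,-10-,1-0-
  m13 ⊆ -1-1,-10-,1--1,1-0-
  m15 ⊆ -1-1,1--1
E = {-0-0, -1-1}
Petrick residual → --00, 1--1
Cover = c'd' + b'd' + bd + ad  |cover|=4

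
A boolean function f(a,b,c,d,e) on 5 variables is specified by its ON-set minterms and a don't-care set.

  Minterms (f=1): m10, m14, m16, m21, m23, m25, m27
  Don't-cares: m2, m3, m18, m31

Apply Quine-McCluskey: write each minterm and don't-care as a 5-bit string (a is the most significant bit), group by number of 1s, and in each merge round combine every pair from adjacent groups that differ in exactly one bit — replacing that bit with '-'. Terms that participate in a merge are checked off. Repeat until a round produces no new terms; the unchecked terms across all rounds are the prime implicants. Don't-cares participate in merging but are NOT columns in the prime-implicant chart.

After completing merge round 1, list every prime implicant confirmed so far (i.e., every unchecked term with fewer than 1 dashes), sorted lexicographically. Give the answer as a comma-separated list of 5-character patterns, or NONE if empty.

NONE

Round 0: 00010✓ 00011✓ 01010✓ 01110✓ 10000✓ 10010✓ 10101✓ 10111✓ 11001✓ 11011✓ 11111✓
Round 1: -0010 0-010 0001- 01-10 1-111 100-0 101-1 11-11 110-1
PIs = {-0010, 0-010, 0001-, 01-10, 1-111, 100-0, 101-1, 11-11, 110-1}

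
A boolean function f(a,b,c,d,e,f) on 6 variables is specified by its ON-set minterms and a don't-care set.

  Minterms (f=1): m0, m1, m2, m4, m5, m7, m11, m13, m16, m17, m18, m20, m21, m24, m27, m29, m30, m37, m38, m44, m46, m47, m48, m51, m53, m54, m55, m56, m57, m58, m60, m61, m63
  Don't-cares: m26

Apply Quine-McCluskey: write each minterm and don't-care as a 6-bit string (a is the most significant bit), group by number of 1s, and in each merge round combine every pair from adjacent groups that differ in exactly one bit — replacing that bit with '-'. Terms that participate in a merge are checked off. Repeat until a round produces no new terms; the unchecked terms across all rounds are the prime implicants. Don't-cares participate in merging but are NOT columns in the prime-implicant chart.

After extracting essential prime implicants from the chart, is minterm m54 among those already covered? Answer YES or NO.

[col 0] 000000*, 000001*, 000010*, 000100*, 000101*, 000111*, 001011*, 001101*, 010000*, 010001*, 010010*, 010100*, 010101*, 011000*, 011010*, 011011*, 011101*, 011110*, 100101*, 100110*, 101100*, 101110*, 101111*, 110000*, 110011*, 110101*, 110110*, 110111*, 111000*, 111001*, 111010*, 111100*, 111101*, 111111*
[col 1] -00101*, -10000*, -10101*, -11000*, -11010*, -11101*, 0-0000*, 0-0001*, 0-0010*, 0-0100*, 0-0101*, 0-1011, 0-1101*, 00-101*, 000-00*, 000-01*, 0000-0*, 00000-*, 0001-1, 00010-*, 01-000*, 01-010*, 01-101*, 010-00*, 010-01*, 0100-0*, 01000-*, 01010-*, 011-10, 0110-0*, 01101-, 1-0101*, 1-0110, 1-1100, 1-1111, 10-110, 1011-0, 10111-, 11-000*, 11-101*, 11-111*, 110-11, 1101-1*, 11011-, 111-00*, 111-01*, 1110-0*, 11100-*, 1111-1*, 11110-*
[col 2] --0101, -1-000, -1-101, -110-0, 0--101, 0-0-00*, 0-0-01*, 0-00-0, 0-000-*, 0-010-*, 000-0-*, 01-0-0, 010-0-*, 11-1-1, 111-0-
[col 3] 0-0-0-
Prime implicants: --0101, -1-000, -1-101, -110-0, 0--101, 0-0-0-, 0-00-0, 0-1011, 0001-1, 01-0-0, 011-10, 01101-, 1-0110, 1-1100, 1-1111, 10-110, 1011-0, 10111-, 11-1-1, 110-11, 11011-, 111-0-
PI chart (minterm → PIs covering it):
  0 | 0-0-0-,0-00-0
  1 | 0-0-0-  (sole → essential)
  2 | 0-00-0  (sole → essential)
  4 | 0-0-0-  (sole → essential)
  5 | --0101,0--101,0-0-0-,0001-1
  7 | 0001-1  (sole → essential)
  11 | 0-1011  (sole → essential)
  13 | 0--101  (sole → essential)
  16 | -1-000,0-0-0-,0-00-0,01-0-0
  17 | 0-0-0-  (sole → essential)
  18 | 0-00-0,01-0-0
  20 | 0-0-0-  (sole → essential)
  21 | --0101,-1-101,0--101,0-0-0-
  24 | -1-000,-110-0,01-0-0
  27 | 0-1011,01101-
  29 | -1-101,0--101
  30 | 011-10  (sole → essential)
  37 | --0101  (sole → essential)
  38 | 1-0110,10-110
  44 | 1-1100,1011-0
  46 | 10-110,1011-0,10111-
  47 | 1-1111,10111-
  48 | -1-000  (sole → essential)
  51 | 110-11  (sole → essential)
  53 | --0101,-1-101,11-1-1
  54 | 1-0110,11011-
  55 | 11-1-1,110-11,11011-
  56 | -1-000,-110-0,111-0-
  57 | 111-0-  (sole → essential)
  58 | -110-0  (sole → essential)
  60 | 1-1100,111-0-
  61 | -1-101,11-1-1,111-0-
  63 | 1-1111,11-1-1
Essential prime implicants: --0101, -1-000, -110-0, 0--101, 0-0-0-, 0-00-0, 0-1011, 0001-1, 011-10, 110-11, 111-0-

NO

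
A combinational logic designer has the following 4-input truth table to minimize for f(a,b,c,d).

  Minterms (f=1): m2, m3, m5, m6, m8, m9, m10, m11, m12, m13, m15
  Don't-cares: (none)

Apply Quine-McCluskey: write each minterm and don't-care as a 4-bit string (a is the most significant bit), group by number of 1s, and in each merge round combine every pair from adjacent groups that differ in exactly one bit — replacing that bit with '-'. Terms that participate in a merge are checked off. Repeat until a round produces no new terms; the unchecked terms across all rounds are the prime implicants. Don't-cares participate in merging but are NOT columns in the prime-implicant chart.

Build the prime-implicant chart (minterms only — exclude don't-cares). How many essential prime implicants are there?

Round 0: 0010✓ 0011✓ 0101✓ 0110✓ 1000✓ 1001✓ 1010✓ 1011✓ 1100✓ 1101✓ 1111✓
Round 1: -010✓ -011✓ -101 0-10 001-✓ 1-00✓ 1-01✓ 1-11✓ 10-0✓ 10-1✓ 100-✓ 101-✓ 11-1✓ 110-✓
Round 2: -01- 1--1 1-0- 10--
PIs = {-01-, -101, 0-10, 1--1, 1-0-, 10--}
Coverage chart:
  m2: -01-,0-10
  m3: -01- ←essential
  m5: -101 ←essential
  m6: 0-10 ←essential
  m8: 1-0-,10--
  m9: 1--1,1-0-,10--
  m10: -01-,10--
  m11: -01-,1--1,10--
  m12: 1-0- ←essential
  m13: -101,1--1,1-0-
  m15: 1--1 ←essential
Essential: -01-, -101, 0-10, 1--1, 1-0-

5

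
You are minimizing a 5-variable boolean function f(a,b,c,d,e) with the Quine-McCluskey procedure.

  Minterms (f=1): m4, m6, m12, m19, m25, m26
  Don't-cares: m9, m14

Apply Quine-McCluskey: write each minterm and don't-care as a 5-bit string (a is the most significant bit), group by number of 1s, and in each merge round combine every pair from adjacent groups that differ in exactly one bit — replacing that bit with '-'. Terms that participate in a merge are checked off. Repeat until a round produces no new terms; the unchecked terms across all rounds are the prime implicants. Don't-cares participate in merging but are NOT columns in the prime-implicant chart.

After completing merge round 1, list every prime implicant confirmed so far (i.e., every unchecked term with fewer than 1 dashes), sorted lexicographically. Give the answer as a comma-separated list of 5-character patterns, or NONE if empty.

size-2^0 implicants → 00100(✓)  00110(✓)  01001(✓)  01100(✓)  01110(✓)  10011  11001(✓)  11010
size-2^1 implicants → -1001  0-100(✓)  0-110(✓)  001-0(✓)  011-0(✓)
size-2^2 implicants → 0-1-0
Unchecked terms (primes): -1001, 0-1-0, 10011, 11010

10011, 11010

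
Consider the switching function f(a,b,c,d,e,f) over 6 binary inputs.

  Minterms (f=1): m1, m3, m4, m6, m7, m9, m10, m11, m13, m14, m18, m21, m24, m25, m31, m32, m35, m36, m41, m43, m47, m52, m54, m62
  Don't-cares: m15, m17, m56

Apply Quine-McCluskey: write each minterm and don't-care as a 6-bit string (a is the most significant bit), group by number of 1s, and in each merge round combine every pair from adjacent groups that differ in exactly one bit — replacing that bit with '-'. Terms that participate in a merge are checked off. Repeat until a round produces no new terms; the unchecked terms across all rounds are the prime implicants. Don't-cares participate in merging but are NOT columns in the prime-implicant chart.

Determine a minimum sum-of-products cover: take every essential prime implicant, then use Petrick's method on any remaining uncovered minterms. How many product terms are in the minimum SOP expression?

size-2^0 implicants → 000001(✓)  000011(✓)  000100(✓)  000110(✓)  000111(✓)  001001(✓)  001010(✓)  001011(✓)  001101(✓)  001110(✓)  001111(✓)  010001(✓)  010010  010101(✓)  011000(✓)  011001(✓)  011111(✓)  100000(✓)  100011(✓)  100100(✓)  101001(✓)  101011(✓)  101111(✓)  110100(✓)  110110(✓)  111000(✓)  111110(✓)
size-2^1 implicants → -00011(✓)  -00100  -01001(✓)  -01011(✓)  -01111(✓)  -11000  0-0001(✓)  0-1001(✓)  0-1111  00-001(✓)  00-011(✓)  00-110(✓)  00-111(✓)  000-11(✓)  0000-1(✓)  0001-0  00011-(✓)  001-01(✓)  001-10(✓)  001-11(✓)  0010-1(✓)  00101-(✓)  0011-1(✓)  00111-(✓)  01-001(✓)  010-01  01100-  1-0100  10-011(✓)  100-00  101-11(✓)  1010-1(✓)  11-110  1101-0
size-2^2 implicants → -0-011  -01-11  -010-1  0--001  00--11  00-0-1  00-11-  001--1  001-1-
Unchecked terms (primes): -0-011, -00100, -01-11, -010-1, -11000, 0--001, 0-1111, 00--11, 00-0-1, 00-11-, 0001-0, 001--1, 001-1-, 010-01, 010010, 01100-, 1-0100, 100-00, 11-110, 1101-0
Minterm coverage:
  m1 ⊆ 0--001,00-0-1
  m3 ⊆ -0-011,00--11,00-0-1
  m4 ⊆ -00100,0001-0
  m6 ⊆ 00-11-,0001-0
  m7 ⊆ 00--11,00-11-
  m9 ⊆ -010-1,0--001,00-0-1,001--1
  m10 ⊆ 001-1- [E]
  m11 ⊆ -0-011,-01-11,-010-1,00--11,00-0-1,001--1,001-1-
  m13 ⊆ 001--1 [E]
  m14 ⊆ 00-11-,001-1-
  m18 ⊆ 010010 [E]
  m21 ⊆ 010-01 [E]
  m24 ⊆ -11000,01100-
  m25 ⊆ 0--001,01100-
  m31 ⊆ 0-1111 [E]
  m32 ⊆ 100-00 [E]
  m35 ⊆ -0-011 [E]
  m36 ⊆ -00100,1-0100,100-00
  m41 ⊆ -010-1 [E]
  m43 ⊆ -0-011,-01-11,-010-1
  m47 ⊆ -01-11 [E]
  m52 ⊆ 1-0100,1101-0
  m54 ⊆ 11-110,1101-0
  m62 ⊆ 11-110 [E]
E = {-0-011, -01-11, -010-1, 0-1111, 001--1, 001-1-, 010-01, 010010, 100-00, 11-110}
Petrick residual → -00100, -11000, 0--001, 00-11-, 1-0100
Cover = b'd'ef + b'c'de'f' + b'cef + b'cd'f + bcd'e'f' + a'd'e'f + a'cdef + a'b'de + a'b'cf + a'b'ce + a'bc'e'f + a'bc'd'ef' + ac'de'f' + ab'c'e'f' + abdef'  |cover|=15

15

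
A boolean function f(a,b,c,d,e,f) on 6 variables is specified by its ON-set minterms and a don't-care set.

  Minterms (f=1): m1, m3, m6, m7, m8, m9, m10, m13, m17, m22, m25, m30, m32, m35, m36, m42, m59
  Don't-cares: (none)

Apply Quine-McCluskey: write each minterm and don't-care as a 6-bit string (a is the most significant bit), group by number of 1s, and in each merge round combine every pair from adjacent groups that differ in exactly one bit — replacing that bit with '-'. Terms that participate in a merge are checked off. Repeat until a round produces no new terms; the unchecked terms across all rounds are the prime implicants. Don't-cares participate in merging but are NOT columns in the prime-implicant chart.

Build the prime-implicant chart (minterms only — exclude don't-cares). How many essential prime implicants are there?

7

[col 0] 000001*, 000011*, 000110*, 000111*, 001000*, 001001*, 001010*, 001101*, 010001*, 010110*, 011001*, 011110*, 100000*, 100011*, 100100*, 101010*, 111011
[col 1] -00011, -01010, 0-0001*, 0-0110, 0-1001*, 00-001*, 000-11, 0000-1, 00011-, 001-01, 0010-0, 00100-, 01-001*, 01-110, 100-00
[col 2] 0--001
Prime implicants: -00011, -01010, 0--001, 0-0110, 000-11, 0000-1, 00011-, 001-01, 0010-0, 00100-, 01-110, 100-00, 111011
PI chart (minterm → PIs covering it):
  1 | 0--001,0000-1
  3 | -00011,000-11,0000-1
  6 | 0-0110,00011-
  7 | 000-11,00011-
  8 | 0010-0,00100-
  9 | 0--001,001-01,00100-
  10 | -01010,0010-0
  13 | 001-01  (sole → essential)
  17 | 0--001  (sole → essential)
  22 | 0-0110,01-110
  25 | 0--001  (sole → essential)
  30 | 01-110  (sole → essential)
  32 | 100-00  (sole → essential)
  35 | -00011  (sole → essential)
  36 | 100-00  (sole → essential)
  42 | -01010  (sole → essential)
  59 | 111011  (sole → essential)
Essential prime implicants: -00011, -01010, 0--001, 001-01, 01-110, 100-00, 111011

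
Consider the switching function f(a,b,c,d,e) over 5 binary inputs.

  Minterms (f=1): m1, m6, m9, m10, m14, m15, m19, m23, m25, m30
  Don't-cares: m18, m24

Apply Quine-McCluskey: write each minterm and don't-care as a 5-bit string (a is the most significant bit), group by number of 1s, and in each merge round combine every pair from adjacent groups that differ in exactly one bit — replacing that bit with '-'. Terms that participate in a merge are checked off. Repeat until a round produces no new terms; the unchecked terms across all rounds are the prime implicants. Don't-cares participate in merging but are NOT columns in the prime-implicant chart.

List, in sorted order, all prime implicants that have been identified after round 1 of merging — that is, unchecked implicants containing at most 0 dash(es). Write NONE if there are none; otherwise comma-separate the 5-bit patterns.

Round 0: 00001✓ 00110✓ 01001✓ 01010✓ 01110✓ 01111✓ 10010✓ 10011✓ 10111✓ 11000✓ 11001✓ 11110✓
Round 1: -1001 -1110 0-001 0-110 01-10 0111- 10-11 1001- 1100-
PIs = {-1001, -1110, 0-001, 0-110, 01-10, 0111-, 10-11, 1001-, 1100-}

NONE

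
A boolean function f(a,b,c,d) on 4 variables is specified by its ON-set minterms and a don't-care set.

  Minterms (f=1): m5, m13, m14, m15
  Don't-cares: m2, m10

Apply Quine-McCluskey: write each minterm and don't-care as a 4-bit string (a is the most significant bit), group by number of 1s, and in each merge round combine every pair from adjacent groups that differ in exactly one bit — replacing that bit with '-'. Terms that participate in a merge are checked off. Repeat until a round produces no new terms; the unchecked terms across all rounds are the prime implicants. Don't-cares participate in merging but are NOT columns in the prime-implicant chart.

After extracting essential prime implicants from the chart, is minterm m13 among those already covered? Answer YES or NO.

[col 0] 0010*, 0101*, 1010*, 1101*, 1110*, 1111*
[col 1] -010, -101, 1-10, 11-1, 111-
Prime implicants: -010, -101, 1-10, 11-1, 111-
PI chart (minterm → PIs covering it):
  5 | -101  (sole → essential)
  13 | -101,11-1
  14 | 1-10,111-
  15 | 11-1,111-
Essential prime implicants: -101

YES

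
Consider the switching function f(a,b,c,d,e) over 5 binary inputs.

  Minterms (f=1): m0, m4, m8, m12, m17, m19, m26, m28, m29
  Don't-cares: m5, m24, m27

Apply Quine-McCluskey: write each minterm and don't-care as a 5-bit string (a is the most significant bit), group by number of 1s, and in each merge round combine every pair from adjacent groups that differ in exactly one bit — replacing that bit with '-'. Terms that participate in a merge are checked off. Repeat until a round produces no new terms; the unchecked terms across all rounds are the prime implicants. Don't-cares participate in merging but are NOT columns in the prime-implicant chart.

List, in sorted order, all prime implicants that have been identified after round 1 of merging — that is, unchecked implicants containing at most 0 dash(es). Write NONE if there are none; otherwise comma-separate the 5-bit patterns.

NONE

Round 0: 00000✓ 00100✓ 00101✓ 01000✓ 01100✓ 10001✓ 10011✓ 11000✓ 11010✓ 11011✓ 11100✓ 11101✓
Round 1: -1000✓ -1100✓ 0-000✓ 0-100✓ 00-00✓ 0010- 01-00✓ 1-011 100-1 11-00✓ 110-0 1101- 1110-
Round 2: -1-00 0--00
PIs = {-1-00, 0--00, 0010-, 1-011, 100-1, 110-0, 1101-, 1110-}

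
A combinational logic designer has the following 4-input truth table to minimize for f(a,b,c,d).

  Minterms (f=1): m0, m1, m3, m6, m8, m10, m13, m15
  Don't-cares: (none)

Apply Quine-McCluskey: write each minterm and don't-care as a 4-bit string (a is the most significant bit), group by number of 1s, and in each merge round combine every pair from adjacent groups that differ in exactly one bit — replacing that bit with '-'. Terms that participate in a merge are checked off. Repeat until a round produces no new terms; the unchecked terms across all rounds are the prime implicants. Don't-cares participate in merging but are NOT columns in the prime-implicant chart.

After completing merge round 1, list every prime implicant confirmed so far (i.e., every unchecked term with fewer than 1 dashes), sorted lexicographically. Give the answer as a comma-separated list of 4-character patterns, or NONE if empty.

0110

Round 0: 0000✓ 0001✓ 0011✓ 0110 1000✓ 1010✓ 1101✓ 1111✓
Round 1: -000 00-1 000- 10-0 11-1
PIs = {-000, 00-1, 000-, 0110, 10-0, 11-1}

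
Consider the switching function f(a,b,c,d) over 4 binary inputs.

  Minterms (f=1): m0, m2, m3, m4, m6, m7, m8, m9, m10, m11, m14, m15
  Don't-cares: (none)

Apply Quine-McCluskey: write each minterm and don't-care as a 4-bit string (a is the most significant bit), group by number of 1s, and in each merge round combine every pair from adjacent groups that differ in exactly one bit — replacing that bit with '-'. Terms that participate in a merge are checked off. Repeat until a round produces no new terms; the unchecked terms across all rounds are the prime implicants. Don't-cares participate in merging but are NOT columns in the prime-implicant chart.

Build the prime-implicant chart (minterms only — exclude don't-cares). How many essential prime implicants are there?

3

[col 0] 0000*, 0010*, 0011*, 0100*, 0110*, 0111*, 1000*, 1001*, 1010*, 1011*, 1110*, 1111*
[col 1] -000*, -010*, -011*, -110*, -111*, 0-00*, 0-10*, 0-11*, 00-0*, 001-*, 01-0*, 011-*, 1-10*, 1-11*, 10-0*, 10-1*, 100-*, 101-*, 111-*
[col 2] --10*, --11*, -0-0, -01-*, -11-*, 0--0, 0-1-*, 1-1-*, 10--
[col 3] --1-
Prime implicants: --1-, -0-0, 0--0, 10--
PI chart (minterm → PIs covering it):
  0 | -0-0,0--0
  2 | --1-,-0-0,0--0
  3 | --1-  (sole → essential)
  4 | 0--0  (sole → essential)
  6 | --1-,0--0
  7 | --1-  (sole → essential)
  8 | -0-0,10--
  9 | 10--  (sole → essential)
  10 | --1-,-0-0,10--
  11 | --1-,10--
  14 | --1-  (sole → essential)
  15 | --1-  (sole → essential)
Essential prime implicants: --1-, 0--0, 10--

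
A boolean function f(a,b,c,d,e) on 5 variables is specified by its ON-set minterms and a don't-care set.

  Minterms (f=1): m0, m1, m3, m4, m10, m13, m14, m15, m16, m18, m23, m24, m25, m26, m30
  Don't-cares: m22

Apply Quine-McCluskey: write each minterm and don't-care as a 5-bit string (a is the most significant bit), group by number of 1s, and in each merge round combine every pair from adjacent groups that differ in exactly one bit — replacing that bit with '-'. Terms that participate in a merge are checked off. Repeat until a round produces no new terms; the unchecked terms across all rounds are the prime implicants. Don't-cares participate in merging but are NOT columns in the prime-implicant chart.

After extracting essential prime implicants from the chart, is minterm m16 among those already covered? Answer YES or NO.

Round 0: 00000✓ 00001✓ 00011✓ 00100✓ 01010✓ 01101✓ 01110✓ 01111✓ 10000✓ 10010✓ 10110✓ 10111✓ 11000✓ 11001✓ 11010✓ 11110✓
Round 1: -0000 -1010✓ -1110✓ 00-00 000-1 0000- 01-10✓ 011-1 0111- 1-000✓ 1-010✓ 1-110✓ 10-10✓ 100-0✓ 1011- 11-10✓ 110-0✓ 1100-
Round 2: -1-10 1--10 1-0-0
PIs = {-0000, -1-10, 00-00, 000-1, 0000-, 011-1, 0111-, 1--10, 1-0-0, 1011-, 1100-}
Coverage chart:
  m0: -0000,00-00,0000-
  m1: 000-1,0000-
  m3: 000-1 ←essential
  m4: 00-00 ←essential
  m10: -1-10 ←essential
  m13: 011-1 ←essential
  m14: -1-10,0111-
  m15: 011-1,0111-
  m16: -0000,1-0-0
  m18: 1--10,1-0-0
  m23: 1011- ←essential
  m24: 1-0-0,1100-
  m25: 1100- ←essential
  m26: -1-10,1--10,1-0-0
  m30: -1-10,1--10
Essential: -1-10, 00-00, 000-1, 011-1, 1011-, 1100-

NO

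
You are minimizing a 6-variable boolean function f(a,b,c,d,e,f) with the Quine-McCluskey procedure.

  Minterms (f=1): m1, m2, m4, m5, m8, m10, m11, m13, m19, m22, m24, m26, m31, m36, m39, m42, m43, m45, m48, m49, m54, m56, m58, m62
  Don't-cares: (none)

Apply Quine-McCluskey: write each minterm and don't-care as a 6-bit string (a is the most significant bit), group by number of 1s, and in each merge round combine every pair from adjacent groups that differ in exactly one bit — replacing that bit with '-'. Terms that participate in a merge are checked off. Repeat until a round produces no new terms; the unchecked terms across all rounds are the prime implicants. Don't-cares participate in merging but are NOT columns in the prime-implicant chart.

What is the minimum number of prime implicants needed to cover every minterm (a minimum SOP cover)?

[col 0] 000001*, 000010*, 000100*, 000101*, 001000*, 001010*, 001011*, 001101*, 010011, 010110*, 011000*, 011010*, 011111, 100100*, 100111, 101010*, 101011*, 101101*, 110000*, 110001*, 110110*, 111000*, 111010*, 111110*
[col 1] -00100, -01010*, -01011*, -01101, -10110, -11000*, -11010*, 0-1000*, 0-1010*, 00-010, 00-101, 000-01, 00010-, 0010-0*, 00101-*, 0110-0*, 1-1010*, 10101-*, 11-000, 11-110, 11000-, 111-10, 1110-0*
[col 2] --1010, -0101-, -110-0, 0-10-0
Prime implicants: --1010, -00100, -0101-, -01101, -10110, -110-0, 0-10-0, 00-010, 00-101, 000-01, 00010-, 010011, 011111, 100111, 11-000, 11-110, 11000-, 111-10
PI chart (minterm → PIs covering it):
  1 | 000-01  (sole → essential)
  2 | 00-010  (sole → essential)
  4 | -00100,00010-
  5 | 00-101,000-01,00010-
  8 | 0-10-0  (sole → essential)
  10 | --1010,-0101-,0-10-0,00-010
  11 | -0101-  (sole → essential)
  13 | -01101,00-101
  19 | 010011  (sole → essential)
  22 | -10110  (sole → essential)
  24 | -110-0,0-10-0
  26 | --1010,-110-0,0-10-0
  31 | 011111  (sole → essential)
  36 | -00100  (sole → essential)
  39 | 100111  (sole → essential)
  42 | --1010,-0101-
  43 | -0101-  (sole → essential)
  45 | -01101  (sole → essential)
  48 | 11-000,11000-
  49 | 11000-  (sole → essential)
  54 | -10110,11-110
  56 | -110-0,11-000
  58 | --1010,-110-0,111-10
  62 | 11-110,111-10
Essential prime implicants: -00100, -0101-, -01101, -10110, 0-10-0, 00-010, 000-01, 010011, 011111, 100111, 11000-
Petrick residual → -110-0, 11-110
Minimum SOP uses 13 PIs: b'c'de'f' + b'cd'e + b'cde'f + bc'def' + bcd'f' + a'cd'f' + a'b'd'ef' + a'b'c'e'f + a'bc'd'ef + a'bcdef + ab'c'def + abdef' + abc'd'e'

13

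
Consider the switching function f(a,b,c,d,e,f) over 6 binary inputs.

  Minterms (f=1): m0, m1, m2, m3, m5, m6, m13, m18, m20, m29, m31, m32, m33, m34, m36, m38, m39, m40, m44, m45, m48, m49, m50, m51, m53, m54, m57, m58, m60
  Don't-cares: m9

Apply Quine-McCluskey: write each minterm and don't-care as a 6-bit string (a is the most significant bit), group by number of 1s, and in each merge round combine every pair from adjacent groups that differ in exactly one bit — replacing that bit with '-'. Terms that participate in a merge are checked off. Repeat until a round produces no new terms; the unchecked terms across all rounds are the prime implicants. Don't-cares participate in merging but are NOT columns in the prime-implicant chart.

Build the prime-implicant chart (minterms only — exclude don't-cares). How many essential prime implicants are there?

14

[col 0] 000000*, 000001*, 000010*, 000011*, 000101*, 000110*, 001001*, 001101*, 010010*, 010100, 011101*, 011111*, 100000*, 100001*, 100010*, 100100*, 100110*, 100111*, 101000*, 101100*, 101101*, 110000*, 110001*, 110010*, 110011*, 110101*, 110110*, 111001*, 111010*, 111100*
[col 1] -00000*, -00001*, -00010*, -00110*, -01101, -10010*, 0-0010*, 0-1101, 00-001*, 00-101*, 000-01*, 000-10*, 0000-0*, 0000-1*, 00000-*, 00001-*, 001-01*, 0111-1, 1-0000*, 1-0001*, 1-0010*, 1-0110*, 1-1100, 10-000*, 10-100*, 100-00*, 100-10*, 1000-0*, 10000-*, 1001-0*, 10011-, 101-00*, 10110-, 11-001, 11-010, 110-01, 110-10*, 1100-0*, 1100-1*, 11000-*, 11001-*
[col 2] --0010, -00-10, -000-0, -0000-, 00--01, 0000--, 1-0-10, 1-00-0, 1-000-, 10--00, 100--0, 1100--
Prime implicants: --0010, -00-10, -000-0, -0000-, -01101, 0-1101, 00--01, 0000--, 010100, 0111-1, 1-0-10, 1-00-0, 1-000-, 1-1100, 10--00, 100--0, 10011-, 10110-, 11-001, 11-010, 110-01, 1100--
PI chart (minterm → PIs covering it):
  0 | -000-0,-0000-,0000--
  1 | -0000-,00--01,0000--
  2 | --0010,-00-10,-000-0,0000--
  3 | 0000--  (sole → essential)
  5 | 00--01  (sole → essential)
  6 | -00-10  (sole → essential)
  13 | -01101,0-1101,00--01
  18 | --0010  (sole → essential)
  20 | 010100  (sole → essential)
  29 | 0-1101,0111-1
  31 | 0111-1  (sole → essential)
  32 | -000-0,-0000-,1-00-0,1-000-,10--00,100--0
  33 | -0000-,1-000-
  34 | --0010,-00-10,-000-0,1-0-10,1-00-0,100--0
  36 | 10--00,100--0
  38 | -00-10,1-0-10,100--0,10011-
  39 | 10011-  (sole → essential)
  40 | 10--00  (sole → essential)
  44 | 1-1100,10--00,10110-
  45 | -01101,10110-
  48 | 1-00-0,1-000-,1100--
  49 | 1-000-,11-001,110-01,1100--
  50 | --0010,1-0-10,1-00-0,11-010,1100--
  51 | 1100--  (sole → essential)
  53 | 110-01  (sole → essential)
  54 | 1-0-10  (sole → essential)
  57 | 11-001  (sole → essential)
  58 | 11-010  (sole → essential)
  60 | 1-1100  (sole → essential)
Essential prime implicants: --0010, -00-10, 00--01, 0000--, 010100, 0111-1, 1-0-10, 1-1100, 10--00, 10011-, 11-001, 11-010, 110-01, 1100--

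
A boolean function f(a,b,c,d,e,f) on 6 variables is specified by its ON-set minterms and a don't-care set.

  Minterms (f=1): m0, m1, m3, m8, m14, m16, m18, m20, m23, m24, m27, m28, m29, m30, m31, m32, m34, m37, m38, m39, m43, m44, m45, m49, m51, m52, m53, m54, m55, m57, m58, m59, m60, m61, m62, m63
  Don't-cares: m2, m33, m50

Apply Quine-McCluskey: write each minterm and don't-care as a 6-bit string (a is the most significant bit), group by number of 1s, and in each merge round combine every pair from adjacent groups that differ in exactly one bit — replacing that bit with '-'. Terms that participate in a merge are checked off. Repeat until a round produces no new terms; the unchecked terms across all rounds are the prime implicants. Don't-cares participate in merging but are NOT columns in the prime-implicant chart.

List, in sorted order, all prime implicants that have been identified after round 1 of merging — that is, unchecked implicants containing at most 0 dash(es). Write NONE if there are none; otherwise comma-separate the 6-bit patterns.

NONE

[col 0] 000000*, 000001*, 000010*, 000011*, 001000*, 001110*, 010000*, 010010*, 010100*, 010111*, 011000*, 011011*, 011100*, 011101*, 011110*, 011111*, 100000*, 100001*, 100010*, 100101*, 100110*, 100111*, 101011*, 101100*, 101101*, 110001*, 110010*, 110011*, 110100*, 110101*, 110110*, 110111*, 111001*, 111010*, 111011*, 111100*, 111101*, 111110*, 111111*
[col 1] -00000*, -00001*, -00010*, -10010*, -10100*, -10111*, -11011*, -11100*, -11101*, -11110*, -11111*, 0-0000*, 0-0010*, 0-1000*, 0-1110, 00-000*, 0000-0*, 0000-1*, 00000-*, 00001-*, 01-000*, 01-100*, 01-111*, 010-00*, 0100-0*, 011-00*, 011-11*, 0111-0*, 0111-1*, 01110-*, 01111-*, 1-0001*, 1-0010*, 1-0101*, 1-0110*, 1-0111*, 1-1011, 1-1100*, 1-1101*, 10-101*, 100-01*, 100-10*, 1000-0*, 10000-*, 1001-1*, 10011-*, 10110-*, 11-001*, 11-010*, 11-011*, 11-100*, 11-101*, 11-110*, 11-111*, 110-01*, 110-10*, 110-11*, 1100-1*, 11001-*, 1101-0*, 1101-1*, 11010-*, 11011-*, 111-01*, 111-10*, 111-11*, 1110-1*, 11101-*, 1111-0*, 1111-1*, 11110-*, 11111-*
[col 2] --0010, -000-0, -0000-, -1-100, -1-111, -11-11, -111-0*, -111-1*, -1110-*, -1111-*, 0--000, 0-00-0, 0000--, 01--00, 0111--*, 1--101, 1-0-01, 1-0-10, 1-01-1, 1-011-, 1-110-, 11--01*, 11--10*, 11--11*, 11-0-1*, 11-01-*, 11-1-0*, 11-1-1*, 11-10-*, 11-11-*, 110--1*, 110-1-*, 1101--*, 111--1*, 111-1-*, 1111--*
[col 3] -111--, 11---1, 11--1-, 11-1--
Prime implicants: --0010, -000-0, -0000-, -1-100, -1-111, -11-11, -111--, 0--000, 0-00-0, 0-1110, 0000--, 01--00, 1--101, 1-0-01, 1-0-10, 1-01-1, 1-011-, 1-1011, 1-110-, 11---1, 11--1-, 11-1--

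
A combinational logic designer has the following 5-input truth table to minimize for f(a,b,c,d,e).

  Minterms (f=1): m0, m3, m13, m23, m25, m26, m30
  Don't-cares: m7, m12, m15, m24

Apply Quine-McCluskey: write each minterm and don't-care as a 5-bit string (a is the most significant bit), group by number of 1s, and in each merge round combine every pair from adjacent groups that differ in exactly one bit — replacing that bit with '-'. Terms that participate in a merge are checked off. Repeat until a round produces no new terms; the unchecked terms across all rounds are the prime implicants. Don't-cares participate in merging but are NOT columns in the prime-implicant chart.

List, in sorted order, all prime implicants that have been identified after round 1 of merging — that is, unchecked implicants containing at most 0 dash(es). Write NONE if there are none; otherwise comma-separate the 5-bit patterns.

Round 0: 00000 00011✓ 00111✓ 01100✓ 01101✓ 01111✓ 10111✓ 11000✓ 11001✓ 11010✓ 11110✓
Round 1: -0111 0-111 00-11 011-1 0110- 11-10 110-0 1100-
PIs = {-0111, 0-111, 00-11, 00000, 011-1, 0110-, 11-10, 110-0, 1100-}

00000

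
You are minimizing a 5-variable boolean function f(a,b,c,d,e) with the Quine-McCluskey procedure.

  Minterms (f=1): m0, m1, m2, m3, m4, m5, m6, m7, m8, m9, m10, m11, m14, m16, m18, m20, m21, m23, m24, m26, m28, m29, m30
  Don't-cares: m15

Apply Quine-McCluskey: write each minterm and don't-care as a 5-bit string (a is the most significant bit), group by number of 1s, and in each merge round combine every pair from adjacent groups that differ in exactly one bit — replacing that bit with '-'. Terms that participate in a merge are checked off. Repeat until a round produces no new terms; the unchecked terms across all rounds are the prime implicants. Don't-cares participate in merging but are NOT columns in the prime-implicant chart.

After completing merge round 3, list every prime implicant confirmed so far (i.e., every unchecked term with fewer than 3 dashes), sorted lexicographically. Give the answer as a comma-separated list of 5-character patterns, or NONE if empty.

size-2^0 implicants → 00000(✓)  00001(✓)  00010(✓)  00011(✓)  00100(✓)  00101(✓)  00110(✓)  00111(✓)  01000(✓)  01001(✓)  01010(✓)  01011(✓)  01110(✓)  01111(✓)  10000(✓)  10010(✓)  10100(✓)  10101(✓)  10111(✓)  11000(✓)  11010(✓)  11100(✓)  11101(✓)  11110(✓)
size-2^1 implicants → -0000(✓)  -0010(✓)  -0100(✓)  -0101(✓)  -0111(✓)  -1000(✓)  -1010(✓)  -1110(✓)  0-000(✓)  0-001(✓)  0-010(✓)  0-011(✓)  0-110(✓)  0-111(✓)  00-00(✓)  00-01(✓)  00-10(✓)  00-11(✓)  000-0(✓)  000-1(✓)  0000-(✓)  0001-(✓)  001-0(✓)  001-1(✓)  0010-(✓)  0011-(✓)  01-10(✓)  01-11(✓)  010-0(✓)  010-1(✓)  0100-(✓)  0101-(✓)  0111-(✓)  1-000(✓)  1-010(✓)  1-100(✓)  1-101(✓)  10-00(✓)  100-0(✓)  101-1(✓)  1010-(✓)  11-00(✓)  11-10(✓)  110-0(✓)  111-0(✓)  1110-(✓)
size-2^2 implicants → --000(✓)  --010(✓)  -0-00  -00-0(✓)  -01-1  -010-  -1-10  -10-0(✓)  0--10(✓)  0--11(✓)  0-0-0(✓)  0-0-1(✓)  0-00-(✓)  0-01-(✓)  0-11-(✓)  00--0(✓)  00--1(✓)  00-0-(✓)  00-1-(✓)  000--(✓)  001--(✓)  01-1-(✓)  010--(✓)  1--00  1-0-0(✓)  1-10-  11--0
size-2^3 implicants → --0-0  0--1-  0-0--  00---
Unchecked terms (primes): --0-0, -0-00, -01-1, -010-, -1-10, 0--1-, 0-0--, 00---, 1--00, 1-10-, 11--0

-0-00, -01-1, -010-, -1-10, 1--00, 1-10-, 11--0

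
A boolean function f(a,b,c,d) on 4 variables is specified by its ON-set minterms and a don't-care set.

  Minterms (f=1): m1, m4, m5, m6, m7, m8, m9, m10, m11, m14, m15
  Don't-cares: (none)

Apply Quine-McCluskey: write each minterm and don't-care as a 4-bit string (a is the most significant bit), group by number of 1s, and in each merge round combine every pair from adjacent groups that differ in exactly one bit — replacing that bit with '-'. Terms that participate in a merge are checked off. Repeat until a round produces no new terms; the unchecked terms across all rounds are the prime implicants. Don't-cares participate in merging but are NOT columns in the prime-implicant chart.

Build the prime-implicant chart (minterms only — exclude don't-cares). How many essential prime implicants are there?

2

[col 0] 0001*, 0100*, 0101*, 0110*, 0111*, 1000*, 1001*, 1010*, 1011*, 1110*, 1111*
[col 1] -001, -110*, -111*, 0-01, 01-0*, 01-1*, 010-*, 011-*, 1-10*, 1-11*, 10-0*, 10-1*, 100-*, 101-*, 111-*
[col 2] -11-, 01--, 1-1-, 10--
Prime implicants: -001, -11-, 0-01, 01--, 1-1-, 10--
PI chart (minterm → PIs covering it):
  1 | -001,0-01
  4 | 01--  (sole → essential)
  5 | 0-01,01--
  6 | -11-,01--
  7 | -11-,01--
  8 | 10--  (sole → essential)
  9 | -001,10--
  10 | 1-1-,10--
  11 | 1-1-,10--
  14 | -11-,1-1-
  15 | -11-,1-1-
Essential prime implicants: 01--, 10--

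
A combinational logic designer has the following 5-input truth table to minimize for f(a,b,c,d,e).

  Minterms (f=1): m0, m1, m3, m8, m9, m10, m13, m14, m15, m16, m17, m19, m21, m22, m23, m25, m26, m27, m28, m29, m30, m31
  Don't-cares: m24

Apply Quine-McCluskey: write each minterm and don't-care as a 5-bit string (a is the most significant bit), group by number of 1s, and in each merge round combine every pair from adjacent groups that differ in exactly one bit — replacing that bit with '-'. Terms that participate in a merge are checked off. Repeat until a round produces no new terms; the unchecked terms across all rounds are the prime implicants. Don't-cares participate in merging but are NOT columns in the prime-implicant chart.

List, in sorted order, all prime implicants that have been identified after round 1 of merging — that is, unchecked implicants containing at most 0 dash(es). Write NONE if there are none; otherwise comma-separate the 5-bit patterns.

NONE

[col 0] 00000*, 00001*, 00011*, 01000*, 01001*, 01010*, 01101*, 01110*, 01111*, 10000*, 10001*, 10011*, 10101*, 10110*, 10111*, 11000*, 11001*, 11010*, 11011*, 11100*, 11101*, 11110*, 11111*
[col 1] -0000*, -0001*, -0011*, -1000*, -1001*, -1010*, -1101*, -1110*, -1111*, 0-000*, 0-001*, 000-1*, 0000-*, 01-01*, 01-10*, 010-0*, 0100-*, 011-1*, 0111-*, 1-000*, 1-001*, 1-011*, 1-101*, 1-110*, 1-111*, 10-01*, 10-11*, 100-1*, 1000-*, 101-1*, 1011-*, 11-00*, 11-01*, 11-10*, 11-11*, 110-0*, 110-1*, 1100-*, 1101-*, 111-0*, 111-1*, 1110-*, 1111-*
[col 2] --000*, --001*, -00-1, -000-*, -1-01, -1-10, -10-0, -100-*, -11-1, -111-, 0-00-*, 1--01*, 1--11*, 1-0-1*, 1-00-*, 1-1-1*, 1-11-, 10--1*, 11--0*, 11--1*, 11-0-*, 11-1-*, 110--*, 111--*
[col 3] --00-, 1---1, 11---
Prime implicants: --00-, -00-1, -1-01, -1-10, -10-0, -11-1, -111-, 1---1, 1-11-, 11---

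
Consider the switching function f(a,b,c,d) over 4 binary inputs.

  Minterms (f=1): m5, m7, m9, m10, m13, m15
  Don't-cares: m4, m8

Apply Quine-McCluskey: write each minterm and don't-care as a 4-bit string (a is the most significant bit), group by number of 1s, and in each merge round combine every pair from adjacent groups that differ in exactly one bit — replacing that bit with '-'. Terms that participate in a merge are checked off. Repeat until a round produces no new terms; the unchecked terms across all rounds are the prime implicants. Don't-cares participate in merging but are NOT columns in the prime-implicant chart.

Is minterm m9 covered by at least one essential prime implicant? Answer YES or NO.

size-2^0 implicants → 0100(✓)  0101(✓)  0111(✓)  1000(✓)  1001(✓)  1010(✓)  1101(✓)  1111(✓)
size-2^1 implicants → -101(✓)  -111(✓)  01-1(✓)  010-  1-01  10-0  100-  11-1(✓)
size-2^2 implicants → -1-1
Unchecked terms (primes): -1-1, 010-, 1-01, 10-0, 100-
Minterm coverage:
  m5 ⊆ -1-1,010-
  m7 ⊆ -1-1 [E]
  m9 ⊆ 1-01,100-
  m10 ⊆ 10-0 [E]
  m13 ⊆ -1-1,1-01
  m15 ⊆ -1-1 [E]
E = {-1-1, 10-0}

NO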